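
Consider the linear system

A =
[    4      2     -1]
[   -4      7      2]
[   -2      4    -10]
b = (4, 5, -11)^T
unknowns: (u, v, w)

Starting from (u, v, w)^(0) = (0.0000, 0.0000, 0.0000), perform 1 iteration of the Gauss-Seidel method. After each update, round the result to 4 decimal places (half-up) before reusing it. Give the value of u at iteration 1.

1.0000

Iteration 1:
  u = (4 - (2)·0.0000 - (-1)·0.0000) / (4) = 1.0000
  v = (5 - (-4)·1.0000 - (2)·0.0000) / (7) = 1.2857
  w = (-11 - (-2)·1.0000 - (4)·1.2857) / (-10) = 1.4143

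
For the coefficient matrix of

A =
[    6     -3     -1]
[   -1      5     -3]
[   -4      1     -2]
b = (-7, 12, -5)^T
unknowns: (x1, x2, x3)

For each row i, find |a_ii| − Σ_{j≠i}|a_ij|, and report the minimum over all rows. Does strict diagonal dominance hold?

-3

row 1: |6| − (3+1) = 2
row 2: |5| − (1+3) = 1
row 3: |-2| − (4+1) = -3
minimum over rows = -3 → not strictly diagonally dominant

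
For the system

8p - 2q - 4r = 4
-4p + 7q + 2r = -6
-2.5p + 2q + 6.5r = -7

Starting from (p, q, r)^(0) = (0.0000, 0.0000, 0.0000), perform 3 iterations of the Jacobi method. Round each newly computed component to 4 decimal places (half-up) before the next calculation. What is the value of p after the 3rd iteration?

Iteration 1:
  p = (4 - (-2)·0.0000 - (-4)·0.0000) / (8) = 0.5000
  q = (-6 - (-4)·0.0000 - (2)·0.0000) / (7) = -0.8571
  r = (-7 - (-2.5)·0.0000 - (2)·0.0000) / (6.5) = -1.0769
Iteration 2:
  p = (4 - (-2)·-0.8571 - (-4)·-1.0769) / (8) = -0.2527
  q = (-6 - (-4)·0.5000 - (2)·-1.0769) / (7) = -0.2637
  r = (-7 - (-2.5)·0.5000 - (2)·-0.8571) / (6.5) = -0.6209
Iteration 3:
  p = (4 - (-2)·-0.2637 - (-4)·-0.6209) / (8) = 0.1236
  q = (-6 - (-4)·-0.2527 - (2)·-0.6209) / (7) = -0.8241
  r = (-7 - (-2.5)·-0.2527 - (2)·-0.2637) / (6.5) = -1.0930

0.1236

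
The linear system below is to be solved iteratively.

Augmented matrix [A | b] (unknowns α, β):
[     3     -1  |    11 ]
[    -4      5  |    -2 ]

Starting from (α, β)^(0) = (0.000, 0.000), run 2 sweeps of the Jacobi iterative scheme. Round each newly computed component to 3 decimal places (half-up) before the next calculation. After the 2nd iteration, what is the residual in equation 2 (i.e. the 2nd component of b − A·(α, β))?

Iteration 1:
  α = (11 - (-1)·0.000) / (3) = 3.667
  β = (-2 - (-4)·0.000) / (5) = -0.400
Iteration 2:
  α = (11 - (-1)·-0.400) / (3) = 3.533
  β = (-2 - (-4)·3.667) / (5) = 2.534
Residual b − A·x = (2.935, -0.538)

-0.538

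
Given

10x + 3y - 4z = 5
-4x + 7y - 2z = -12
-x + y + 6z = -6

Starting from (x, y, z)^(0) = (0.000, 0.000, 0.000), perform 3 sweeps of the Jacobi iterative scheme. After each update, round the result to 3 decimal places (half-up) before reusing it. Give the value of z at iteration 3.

Iteration 1:
  x = (5 - (3)·0.000 - (-4)·0.000) / (10) = 0.500
  y = (-12 - (-4)·0.000 - (-2)·0.000) / (7) = -1.714
  z = (-6 - (-1)·0.000 - (1)·0.000) / (6) = -1.000
Iteration 2:
  x = (5 - (3)·-1.714 - (-4)·-1.000) / (10) = 0.614
  y = (-12 - (-4)·0.500 - (-2)·-1.000) / (7) = -1.714
  z = (-6 - (-1)·0.500 - (1)·-1.714) / (6) = -0.631
Iteration 3:
  x = (5 - (3)·-1.714 - (-4)·-0.631) / (10) = 0.762
  y = (-12 - (-4)·0.614 - (-2)·-0.631) / (7) = -1.544
  z = (-6 - (-1)·0.614 - (1)·-1.714) / (6) = -0.612

-0.612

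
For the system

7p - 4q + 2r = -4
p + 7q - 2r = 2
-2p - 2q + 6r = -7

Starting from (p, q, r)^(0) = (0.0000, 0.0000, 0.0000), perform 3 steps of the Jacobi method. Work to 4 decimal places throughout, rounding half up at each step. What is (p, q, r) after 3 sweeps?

Iteration 1:
  p = (-4 - (-4)·0.0000 - (2)·0.0000) / (7) = -0.5714
  q = (2 - (1)·0.0000 - (-2)·0.0000) / (7) = 0.2857
  r = (-7 - (-2)·0.0000 - (-2)·0.0000) / (6) = -1.1667
Iteration 2:
  p = (-4 - (-4)·0.2857 - (2)·-1.1667) / (7) = -0.0748
  q = (2 - (1)·-0.5714 - (-2)·-1.1667) / (7) = 0.0340
  r = (-7 - (-2)·-0.5714 - (-2)·0.2857) / (6) = -1.2619
Iteration 3:
  p = (-4 - (-4)·0.0340 - (2)·-1.2619) / (7) = -0.1915
  q = (2 - (1)·-0.0748 - (-2)·-1.2619) / (7) = -0.0641
  r = (-7 - (-2)·-0.0748 - (-2)·0.0340) / (6) = -1.1803

(-0.1915, -0.0641, -1.1803)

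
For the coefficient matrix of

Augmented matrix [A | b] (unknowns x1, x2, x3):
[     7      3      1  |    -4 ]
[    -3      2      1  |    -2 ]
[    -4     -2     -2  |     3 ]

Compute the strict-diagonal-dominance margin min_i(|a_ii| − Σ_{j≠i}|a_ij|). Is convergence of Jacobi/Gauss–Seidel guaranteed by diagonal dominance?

-4

row 1: |7| − (3+1) = 3
row 2: |2| − (3+1) = -2
row 3: |-2| − (4+2) = -4
minimum over rows = -4 → not strictly diagonally dominant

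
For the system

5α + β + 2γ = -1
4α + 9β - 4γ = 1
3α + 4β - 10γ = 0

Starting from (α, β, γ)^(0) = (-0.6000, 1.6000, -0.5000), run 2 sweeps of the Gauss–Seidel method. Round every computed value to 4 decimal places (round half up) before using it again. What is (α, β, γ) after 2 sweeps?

(-0.1728, 0.1508, 0.0085)

Iteration 1:
  α = (-1 - (1)·1.6000 - (2)·-0.5000) / (5) = -0.3200
  β = (1 - (4)·-0.3200 - (-4)·-0.5000) / (9) = 0.0311
  γ = (0 - (3)·-0.3200 - (4)·0.0311) / (-10) = -0.0836
Iteration 2:
  α = (-1 - (1)·0.0311 - (2)·-0.0836) / (5) = -0.1728
  β = (1 - (4)·-0.1728 - (-4)·-0.0836) / (9) = 0.1508
  γ = (0 - (3)·-0.1728 - (4)·0.1508) / (-10) = 0.0085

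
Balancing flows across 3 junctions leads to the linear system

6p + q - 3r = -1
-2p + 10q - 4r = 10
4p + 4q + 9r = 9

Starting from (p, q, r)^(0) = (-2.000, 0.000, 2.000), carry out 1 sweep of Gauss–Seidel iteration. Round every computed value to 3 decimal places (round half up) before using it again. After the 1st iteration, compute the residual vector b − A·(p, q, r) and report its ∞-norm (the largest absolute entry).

8.980

Iteration 1:
  p = (-1 - (1)·0.000 - (-3)·2.000) / (6) = 0.833
  q = (10 - (-2)·0.833 - (-4)·2.000) / (10) = 1.967
  r = (9 - (4)·0.833 - (4)·1.967) / (9) = -0.244
Residual b − A·x = (-8.697, -8.980, -0.004); ∞-norm = 8.980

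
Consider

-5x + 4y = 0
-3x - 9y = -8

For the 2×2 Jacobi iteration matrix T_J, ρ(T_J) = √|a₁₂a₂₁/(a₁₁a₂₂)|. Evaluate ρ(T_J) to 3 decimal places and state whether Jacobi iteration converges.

0.516

a₁₂a₂₁/(a₁₁a₂₂) = (4)·(-3) / ((-5)·(-9)) = -0.266667
ρ = √|-0.266667| = √0.266667 = 0.516
ρ < 1, so Jacobi converges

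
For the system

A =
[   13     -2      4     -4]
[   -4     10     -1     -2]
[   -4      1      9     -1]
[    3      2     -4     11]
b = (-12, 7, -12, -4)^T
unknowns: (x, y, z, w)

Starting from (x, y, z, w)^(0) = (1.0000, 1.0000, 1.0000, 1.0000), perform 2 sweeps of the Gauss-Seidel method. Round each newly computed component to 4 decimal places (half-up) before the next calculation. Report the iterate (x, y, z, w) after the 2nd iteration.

Iteration 1:
  x = (-12 - (-2)·1.0000 - (4)·1.0000 - (-4)·1.0000) / (13) = -0.7692
  y = (7 - (-4)·-0.7692 - (-1)·1.0000 - (-2)·1.0000) / (10) = 0.6923
  z = (-12 - (-4)·-0.7692 - (1)·0.6923 - (-1)·1.0000) / (9) = -1.6410
  w = (-4 - (3)·-0.7692 - (2)·0.6923 - (-4)·-1.6410) / (11) = -0.8765
Iteration 2:
  x = (-12 - (-2)·0.6923 - (4)·-1.6410 - (-4)·-0.8765) / (13) = -0.5813
  y = (7 - (-4)·-0.5813 - (-1)·-1.6410 - (-2)·-0.8765) / (10) = 0.1281
  z = (-12 - (-4)·-0.5813 - (1)·0.1281 - (-1)·-0.8765) / (9) = -1.7033
  w = (-4 - (3)·-0.5813 - (2)·0.1281 - (-4)·-1.7033) / (11) = -0.8478

(-0.5813, 0.1281, -1.7033, -0.8478)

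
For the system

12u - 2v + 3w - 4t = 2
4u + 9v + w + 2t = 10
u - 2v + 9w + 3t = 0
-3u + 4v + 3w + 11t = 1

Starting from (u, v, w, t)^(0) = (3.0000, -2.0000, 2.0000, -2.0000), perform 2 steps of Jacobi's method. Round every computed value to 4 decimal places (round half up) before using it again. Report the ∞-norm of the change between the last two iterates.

Iteration 1:
  u = (2 - (-2)·-2.0000 - (3)·2.0000 - (-4)·-2.0000) / (12) = -1.3333
  v = (10 - (4)·3.0000 - (1)·2.0000 - (2)·-2.0000) / (9) = 0.0000
  w = (0 - (1)·3.0000 - (-2)·-2.0000 - (3)·-2.0000) / (9) = -0.1111
  t = (1 - (-3)·3.0000 - (4)·-2.0000 - (3)·2.0000) / (11) = 1.0909
Iteration 2:
  u = (2 - (-2)·0.0000 - (3)·-0.1111 - (-4)·1.0909) / (12) = 0.5581
  v = (10 - (4)·-1.3333 - (1)·-0.1111 - (2)·1.0909) / (9) = 1.4736
  w = (0 - (1)·-1.3333 - (-2)·0.0000 - (3)·1.0909) / (9) = -0.2155
  t = (1 - (-3)·-1.3333 - (4)·0.0000 - (3)·-0.1111) / (11) = -0.2424
Change: (1.8914, 1.4736, -0.1044, -1.3333) → max |·| = 1.8914

1.8914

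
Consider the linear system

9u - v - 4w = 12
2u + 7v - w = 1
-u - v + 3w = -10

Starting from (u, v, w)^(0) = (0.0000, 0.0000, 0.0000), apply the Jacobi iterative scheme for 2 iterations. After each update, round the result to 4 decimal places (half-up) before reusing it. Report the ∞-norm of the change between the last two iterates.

1.4656

Iteration 1:
  u = (12 - (-1)·0.0000 - (-4)·0.0000) / (9) = 1.3333
  v = (1 - (2)·0.0000 - (-1)·0.0000) / (7) = 0.1429
  w = (-10 - (-1)·0.0000 - (-1)·0.0000) / (3) = -3.3333
Iteration 2:
  u = (12 - (-1)·0.1429 - (-4)·-3.3333) / (9) = -0.1323
  v = (1 - (2)·1.3333 - (-1)·-3.3333) / (7) = -0.7143
  w = (-10 - (-1)·1.3333 - (-1)·0.1429) / (3) = -2.8413
Change: (-1.4656, -0.8572, 0.4920) → max |·| = 1.4656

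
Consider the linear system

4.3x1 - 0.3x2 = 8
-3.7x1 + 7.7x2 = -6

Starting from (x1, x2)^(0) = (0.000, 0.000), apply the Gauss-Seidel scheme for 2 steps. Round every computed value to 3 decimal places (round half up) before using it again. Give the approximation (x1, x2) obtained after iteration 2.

Iteration 1:
  x1 = (8 - (-0.3)·0.000) / (4.3) = 1.860
  x2 = (-6 - (-3.7)·1.860) / (7.7) = 0.115
Iteration 2:
  x1 = (8 - (-0.3)·0.115) / (4.3) = 1.868
  x2 = (-6 - (-3.7)·1.868) / (7.7) = 0.118

(1.868, 0.118)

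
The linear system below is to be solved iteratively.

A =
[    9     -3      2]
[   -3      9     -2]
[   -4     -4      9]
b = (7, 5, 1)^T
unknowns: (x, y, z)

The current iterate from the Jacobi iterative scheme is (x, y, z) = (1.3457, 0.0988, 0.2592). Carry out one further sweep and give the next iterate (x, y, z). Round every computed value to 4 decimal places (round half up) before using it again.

One sweep:
  x = (7 - (-3)·0.0988 - (2)·0.2592) / (9) = 0.7531
  y = (5 - (-3)·1.3457 - (-2)·0.2592) / (9) = 1.0617
  z = (1 - (-4)·1.3457 - (-4)·0.0988) / (9) = 0.7531

(0.7531, 1.0617, 0.7531)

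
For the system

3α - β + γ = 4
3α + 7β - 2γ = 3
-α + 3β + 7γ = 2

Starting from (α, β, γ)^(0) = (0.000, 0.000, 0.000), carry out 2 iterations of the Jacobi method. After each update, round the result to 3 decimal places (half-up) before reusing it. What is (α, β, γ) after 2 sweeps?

Iteration 1:
  α = (4 - (-1)·0.000 - (1)·0.000) / (3) = 1.333
  β = (3 - (3)·0.000 - (-2)·0.000) / (7) = 0.429
  γ = (2 - (-1)·0.000 - (3)·0.000) / (7) = 0.286
Iteration 2:
  α = (4 - (-1)·0.429 - (1)·0.286) / (3) = 1.381
  β = (3 - (3)·1.333 - (-2)·0.286) / (7) = -0.061
  γ = (2 - (-1)·1.333 - (3)·0.429) / (7) = 0.292

(1.381, -0.061, 0.292)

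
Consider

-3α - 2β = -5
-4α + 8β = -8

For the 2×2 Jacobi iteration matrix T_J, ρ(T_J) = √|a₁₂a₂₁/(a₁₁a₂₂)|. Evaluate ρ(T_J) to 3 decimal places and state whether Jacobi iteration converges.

0.577

a₁₂a₂₁/(a₁₁a₂₂) = (-2)·(-4) / ((-3)·(8)) = -0.333333
ρ = √|-0.333333| = √0.333333 = 0.577
ρ < 1, so Jacobi converges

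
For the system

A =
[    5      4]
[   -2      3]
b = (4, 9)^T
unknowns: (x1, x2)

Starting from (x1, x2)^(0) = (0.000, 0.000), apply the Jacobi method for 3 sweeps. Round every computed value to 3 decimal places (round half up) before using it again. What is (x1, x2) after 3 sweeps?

(-2.026, 1.933)

Iteration 1:
  x1 = (4 - (4)·0.000) / (5) = 0.800
  x2 = (9 - (-2)·0.000) / (3) = 3.000
Iteration 2:
  x1 = (4 - (4)·3.000) / (5) = -1.600
  x2 = (9 - (-2)·0.800) / (3) = 3.533
Iteration 3:
  x1 = (4 - (4)·3.533) / (5) = -2.026
  x2 = (9 - (-2)·-1.600) / (3) = 1.933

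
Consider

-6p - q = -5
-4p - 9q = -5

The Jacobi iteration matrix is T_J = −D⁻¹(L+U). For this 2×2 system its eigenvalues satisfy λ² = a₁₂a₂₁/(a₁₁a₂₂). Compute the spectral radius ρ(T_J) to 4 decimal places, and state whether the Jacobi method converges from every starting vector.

a₁₂a₂₁/(a₁₁a₂₂) = (-1)·(-4) / ((-6)·(-9)) = 0.074074
ρ = √|0.074074| = √0.074074 = 0.2722
ρ < 1, so Jacobi converges

0.2722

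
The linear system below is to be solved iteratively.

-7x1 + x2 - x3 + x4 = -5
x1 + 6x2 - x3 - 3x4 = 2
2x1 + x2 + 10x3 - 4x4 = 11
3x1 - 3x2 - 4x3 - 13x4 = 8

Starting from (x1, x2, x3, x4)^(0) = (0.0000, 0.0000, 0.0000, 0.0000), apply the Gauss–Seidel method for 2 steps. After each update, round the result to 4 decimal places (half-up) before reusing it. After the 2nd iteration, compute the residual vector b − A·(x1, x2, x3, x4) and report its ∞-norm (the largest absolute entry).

Iteration 1:
  x1 = (-5 - (1)·0.0000 - (-1)·0.0000 - (1)·0.0000) / (-7) = 0.7143
  x2 = (2 - (1)·0.7143 - (-1)·0.0000 - (-3)·0.0000) / (6) = 0.2143
  x3 = (11 - (2)·0.7143 - (1)·0.2143 - (-4)·0.0000) / (10) = 0.9357
  x4 = (8 - (3)·0.7143 - (-3)·0.2143 - (-4)·0.9357) / (-13) = -0.7879
Iteration 2:
  x1 = (-5 - (1)·0.2143 - (-1)·0.9357 - (1)·-0.7879) / (-7) = 0.4987
  x2 = (2 - (1)·0.4987 - (-1)·0.9357 - (-3)·-0.7879) / (6) = 0.0122
  x3 = (11 - (2)·0.4987 - (1)·0.0122 - (-4)·-0.7879) / (10) = 0.6839
  x4 = (8 - (3)·0.4987 - (-3)·0.0122 - (-4)·0.6839) / (-13) = -0.7135
Residual b − A·x = (-0.1239, -0.0285, 0.2974, 0.0006); ∞-norm = 0.2974

0.2974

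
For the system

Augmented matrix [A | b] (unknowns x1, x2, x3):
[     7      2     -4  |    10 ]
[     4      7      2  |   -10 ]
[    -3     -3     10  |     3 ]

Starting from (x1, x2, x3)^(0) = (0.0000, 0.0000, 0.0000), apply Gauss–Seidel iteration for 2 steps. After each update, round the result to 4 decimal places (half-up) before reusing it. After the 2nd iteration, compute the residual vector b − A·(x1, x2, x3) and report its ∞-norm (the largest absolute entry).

1.1275

Iteration 1:
  x1 = (10 - (2)·0.0000 - (-4)·0.0000) / (7) = 1.4286
  x2 = (-10 - (4)·1.4286 - (2)·0.0000) / (7) = -2.2449
  x3 = (3 - (-3)·1.4286 - (-3)·-2.2449) / (10) = 0.0551
Iteration 2:
  x1 = (10 - (2)·-2.2449 - (-4)·0.0551) / (7) = 2.1015
  x2 = (-10 - (4)·2.1015 - (2)·0.0551) / (7) = -2.6452
  x3 = (3 - (-3)·2.1015 - (-3)·-2.6452) / (10) = 0.1369
Residual b − A·x = (1.1275, -0.1634, -0.0001); ∞-norm = 1.1275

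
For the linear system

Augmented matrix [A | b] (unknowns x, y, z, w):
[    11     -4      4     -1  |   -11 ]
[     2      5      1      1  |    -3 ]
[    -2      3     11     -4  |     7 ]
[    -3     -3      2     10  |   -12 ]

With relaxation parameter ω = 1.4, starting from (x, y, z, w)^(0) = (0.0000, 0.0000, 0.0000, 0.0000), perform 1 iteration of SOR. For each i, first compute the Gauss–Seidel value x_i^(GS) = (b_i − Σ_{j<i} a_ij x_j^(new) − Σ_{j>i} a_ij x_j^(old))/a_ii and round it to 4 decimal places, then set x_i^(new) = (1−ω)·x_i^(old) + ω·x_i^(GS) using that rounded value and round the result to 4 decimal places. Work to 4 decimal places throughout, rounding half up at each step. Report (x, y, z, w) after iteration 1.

(-1.4000, -0.0560, 0.5559, -2.4472)

Iteration 1:
  x: GS value = (-11 - (-4)·0.0000 - (4)·0.0000 - (-1)·0.0000) / (11) = -1.0000;  x ← (1−ω)·0.0000 + ω·-1.0000 = -1.4000
  y: GS value = (-3 - (2)·-1.4000 - (1)·0.0000 - (1)·0.0000) / (5) = -0.0400;  y ← (1−ω)·0.0000 + ω·-0.0400 = -0.0560
  z: GS value = (7 - (-2)·-1.4000 - (3)·-0.0560 - (-4)·0.0000) / (11) = 0.3971;  z ← (1−ω)·0.0000 + ω·0.3971 = 0.5559
  w: GS value = (-12 - (-3)·-1.4000 - (-3)·-0.0560 - (2)·0.5559) / (10) = -1.7480;  w ← (1−ω)·0.0000 + ω·-1.7480 = -2.4472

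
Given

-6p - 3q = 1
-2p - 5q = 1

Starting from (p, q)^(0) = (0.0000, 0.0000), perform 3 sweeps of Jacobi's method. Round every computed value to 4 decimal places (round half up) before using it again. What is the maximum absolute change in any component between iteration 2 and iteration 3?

0.0400

Iteration 1:
  p = (1 - (-3)·0.0000) / (-6) = -0.1667
  q = (1 - (-2)·0.0000) / (-5) = -0.2000
Iteration 2:
  p = (1 - (-3)·-0.2000) / (-6) = -0.0667
  q = (1 - (-2)·-0.1667) / (-5) = -0.1333
Iteration 3:
  p = (1 - (-3)·-0.1333) / (-6) = -0.1000
  q = (1 - (-2)·-0.0667) / (-5) = -0.1733
Change: (-0.0333, -0.0400) → max |·| = 0.0400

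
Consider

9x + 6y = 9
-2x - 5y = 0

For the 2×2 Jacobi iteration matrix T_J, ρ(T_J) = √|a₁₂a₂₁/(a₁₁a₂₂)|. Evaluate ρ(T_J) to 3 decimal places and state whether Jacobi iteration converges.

a₁₂a₂₁/(a₁₁a₂₂) = (6)·(-2) / ((9)·(-5)) = 0.266667
ρ = √|0.266667| = √0.266667 = 0.516
ρ < 1, so Jacobi converges

0.516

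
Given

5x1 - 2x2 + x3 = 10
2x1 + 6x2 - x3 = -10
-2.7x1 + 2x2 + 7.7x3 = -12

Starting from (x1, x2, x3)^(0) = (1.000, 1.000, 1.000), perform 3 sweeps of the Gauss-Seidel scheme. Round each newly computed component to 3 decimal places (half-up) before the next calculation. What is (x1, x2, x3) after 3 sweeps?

(1.289, -2.199, -0.535)

Iteration 1:
  x1 = (10 - (-2)·1.000 - (1)·1.000) / (5) = 2.200
  x2 = (-10 - (2)·2.200 - (-1)·1.000) / (6) = -2.233
  x3 = (-12 - (-2.7)·2.200 - (2)·-2.233) / (7.7) = -0.207
Iteration 2:
  x1 = (10 - (-2)·-2.233 - (1)·-0.207) / (5) = 1.148
  x2 = (-10 - (2)·1.148 - (-1)·-0.207) / (6) = -2.084
  x3 = (-12 - (-2.7)·1.148 - (2)·-2.084) / (7.7) = -0.615
Iteration 3:
  x1 = (10 - (-2)·-2.084 - (1)·-0.615) / (5) = 1.289
  x2 = (-10 - (2)·1.289 - (-1)·-0.615) / (6) = -2.199
  x3 = (-12 - (-2.7)·1.289 - (2)·-2.199) / (7.7) = -0.535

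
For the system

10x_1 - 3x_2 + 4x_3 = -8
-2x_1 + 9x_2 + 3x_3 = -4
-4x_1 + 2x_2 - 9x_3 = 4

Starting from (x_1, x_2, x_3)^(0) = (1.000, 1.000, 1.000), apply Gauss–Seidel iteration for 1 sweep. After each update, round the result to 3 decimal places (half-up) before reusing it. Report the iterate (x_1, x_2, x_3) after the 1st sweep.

(-0.900, -0.978, -0.262)

Iteration 1:
  x_1 = (-8 - (-3)·1.000 - (4)·1.000) / (10) = -0.900
  x_2 = (-4 - (-2)·-0.900 - (3)·1.000) / (9) = -0.978
  x_3 = (4 - (-4)·-0.900 - (2)·-0.978) / (-9) = -0.262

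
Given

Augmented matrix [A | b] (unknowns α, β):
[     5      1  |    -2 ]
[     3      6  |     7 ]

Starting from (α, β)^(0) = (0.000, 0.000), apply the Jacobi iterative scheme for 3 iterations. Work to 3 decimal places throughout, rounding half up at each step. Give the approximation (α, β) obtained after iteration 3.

Iteration 1:
  α = (-2 - (1)·0.000) / (5) = -0.400
  β = (7 - (3)·0.000) / (6) = 1.167
Iteration 2:
  α = (-2 - (1)·1.167) / (5) = -0.633
  β = (7 - (3)·-0.400) / (6) = 1.367
Iteration 3:
  α = (-2 - (1)·1.367) / (5) = -0.673
  β = (7 - (3)·-0.633) / (6) = 1.483

(-0.673, 1.483)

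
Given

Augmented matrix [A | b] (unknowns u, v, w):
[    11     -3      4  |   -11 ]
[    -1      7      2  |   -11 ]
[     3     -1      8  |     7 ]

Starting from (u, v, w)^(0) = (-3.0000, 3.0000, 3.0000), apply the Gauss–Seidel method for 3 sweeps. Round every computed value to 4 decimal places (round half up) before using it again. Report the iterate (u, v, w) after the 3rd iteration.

(-2.0940, -2.2667, 1.3769)

Iteration 1:
  u = (-11 - (-3)·3.0000 - (4)·3.0000) / (11) = -1.2727
  v = (-11 - (-1)·-1.2727 - (2)·3.0000) / (7) = -2.6104
  w = (7 - (3)·-1.2727 - (-1)·-2.6104) / (8) = 1.0260
Iteration 2:
  u = (-11 - (-3)·-2.6104 - (4)·1.0260) / (11) = -2.0850
  v = (-11 - (-1)·-2.0850 - (2)·1.0260) / (7) = -2.1624
  w = (7 - (3)·-2.0850 - (-1)·-2.1624) / (8) = 1.3866
Iteration 3:
  u = (-11 - (-3)·-2.1624 - (4)·1.3866) / (11) = -2.0940
  v = (-11 - (-1)·-2.0940 - (2)·1.3866) / (7) = -2.2667
  w = (7 - (3)·-2.0940 - (-1)·-2.2667) / (8) = 1.3769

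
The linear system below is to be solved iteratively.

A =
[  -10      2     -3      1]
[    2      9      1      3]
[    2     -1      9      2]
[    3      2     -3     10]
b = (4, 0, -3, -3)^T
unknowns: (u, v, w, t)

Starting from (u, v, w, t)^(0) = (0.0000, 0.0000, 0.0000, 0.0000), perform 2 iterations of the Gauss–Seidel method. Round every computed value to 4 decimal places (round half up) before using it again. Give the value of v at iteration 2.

0.1907

Iteration 1:
  u = (4 - (2)·0.0000 - (-3)·0.0000 - (1)·0.0000) / (-10) = -0.4000
  v = (0 - (2)·-0.4000 - (1)·0.0000 - (3)·0.0000) / (9) = 0.0889
  w = (-3 - (2)·-0.4000 - (-1)·0.0889 - (2)·0.0000) / (9) = -0.2346
  t = (-3 - (3)·-0.4000 - (2)·0.0889 - (-3)·-0.2346) / (10) = -0.2682
Iteration 2:
  u = (4 - (2)·0.0889 - (-3)·-0.2346 - (1)·-0.2682) / (-10) = -0.3387
  v = (0 - (2)·-0.3387 - (1)·-0.2346 - (3)·-0.2682) / (9) = 0.1907
  w = (-3 - (2)·-0.3387 - (-1)·0.1907 - (2)·-0.2682) / (9) = -0.1773
  t = (-3 - (3)·-0.3387 - (2)·0.1907 - (-3)·-0.1773) / (10) = -0.2897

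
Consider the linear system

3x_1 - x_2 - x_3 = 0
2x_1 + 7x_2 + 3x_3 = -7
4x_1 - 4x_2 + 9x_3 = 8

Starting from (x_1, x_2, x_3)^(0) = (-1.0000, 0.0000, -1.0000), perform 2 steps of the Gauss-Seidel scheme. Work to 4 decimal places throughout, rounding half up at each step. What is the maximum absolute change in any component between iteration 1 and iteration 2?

Iteration 1:
  x_1 = (0 - (-1)·0.0000 - (-1)·-1.0000) / (3) = -0.3333
  x_2 = (-7 - (2)·-0.3333 - (3)·-1.0000) / (7) = -0.4762
  x_3 = (8 - (4)·-0.3333 - (-4)·-0.4762) / (9) = 0.8254
Iteration 2:
  x_1 = (0 - (-1)·-0.4762 - (-1)·0.8254) / (3) = 0.1164
  x_2 = (-7 - (2)·0.1164 - (3)·0.8254) / (7) = -1.3870
  x_3 = (8 - (4)·0.1164 - (-4)·-1.3870) / (9) = 0.2207
Change: (0.4497, -0.9108, -0.6047) → max |·| = 0.9108

0.9108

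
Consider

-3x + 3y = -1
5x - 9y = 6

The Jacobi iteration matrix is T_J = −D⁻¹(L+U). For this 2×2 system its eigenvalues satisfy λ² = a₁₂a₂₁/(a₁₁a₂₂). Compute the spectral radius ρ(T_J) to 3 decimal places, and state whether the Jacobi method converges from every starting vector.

0.745

a₁₂a₂₁/(a₁₁a₂₂) = (3)·(5) / ((-3)·(-9)) = 0.555556
ρ = √|0.555556| = √0.555556 = 0.745
ρ < 1, so Jacobi converges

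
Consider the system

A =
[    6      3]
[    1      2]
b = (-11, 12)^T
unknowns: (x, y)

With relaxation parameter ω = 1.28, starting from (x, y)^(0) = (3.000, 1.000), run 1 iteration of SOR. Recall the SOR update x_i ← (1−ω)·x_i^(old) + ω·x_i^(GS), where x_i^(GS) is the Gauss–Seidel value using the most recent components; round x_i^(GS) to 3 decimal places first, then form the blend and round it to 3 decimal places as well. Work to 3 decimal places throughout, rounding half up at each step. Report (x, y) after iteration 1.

Iteration 1:
  x: GS value = (-11 - (3)·1.000) / (6) = -2.333;  x ← (1−ω)·3.000 + ω·-2.333 = -3.826
  y: GS value = (12 - (1)·-3.826) / (2) = 7.913;  y ← (1−ω)·1.000 + ω·7.913 = 9.849

(-3.826, 9.849)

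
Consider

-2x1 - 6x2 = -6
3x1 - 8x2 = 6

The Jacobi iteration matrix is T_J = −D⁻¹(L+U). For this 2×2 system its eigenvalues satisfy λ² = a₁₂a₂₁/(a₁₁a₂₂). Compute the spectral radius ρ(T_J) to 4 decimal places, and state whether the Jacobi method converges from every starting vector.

a₁₂a₂₁/(a₁₁a₂₂) = (-6)·(3) / ((-2)·(-8)) = -1.125000
ρ = √|-1.125000| = √1.125000 = 1.0607
ρ > 1, so Jacobi diverges

1.0607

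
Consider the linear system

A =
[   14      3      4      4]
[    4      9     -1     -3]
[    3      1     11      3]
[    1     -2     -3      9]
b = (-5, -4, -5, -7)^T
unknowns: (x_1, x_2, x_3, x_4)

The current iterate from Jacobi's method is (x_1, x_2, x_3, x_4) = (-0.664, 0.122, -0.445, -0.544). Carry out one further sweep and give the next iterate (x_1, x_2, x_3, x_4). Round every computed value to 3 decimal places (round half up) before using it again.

(-0.101, -0.380, -0.136, -0.825)

One sweep:
  x_1 = (-5 - (3)·0.122 - (4)·-0.445 - (4)·-0.544) / (14) = -0.101
  x_2 = (-4 - (4)·-0.664 - (-1)·-0.445 - (-3)·-0.544) / (9) = -0.380
  x_3 = (-5 - (3)·-0.664 - (1)·0.122 - (3)·-0.544) / (11) = -0.136
  x_4 = (-7 - (1)·-0.664 - (-2)·0.122 - (-3)·-0.445) / (9) = -0.825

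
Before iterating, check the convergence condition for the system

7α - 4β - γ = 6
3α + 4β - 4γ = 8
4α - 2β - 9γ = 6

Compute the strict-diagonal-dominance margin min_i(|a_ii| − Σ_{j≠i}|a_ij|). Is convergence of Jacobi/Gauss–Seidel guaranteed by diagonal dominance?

row 1: |7| − (4+1) = 2
row 2: |4| − (3+4) = -3
row 3: |-9| − (4+2) = 3
minimum over rows = -3 → not strictly diagonally dominant

-3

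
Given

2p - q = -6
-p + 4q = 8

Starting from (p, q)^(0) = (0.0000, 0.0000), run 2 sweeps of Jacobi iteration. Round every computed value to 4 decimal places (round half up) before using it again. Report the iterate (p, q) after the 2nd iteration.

Iteration 1:
  p = (-6 - (-1)·0.0000) / (2) = -3.0000
  q = (8 - (-1)·0.0000) / (4) = 2.0000
Iteration 2:
  p = (-6 - (-1)·2.0000) / (2) = -2.0000
  q = (8 - (-1)·-3.0000) / (4) = 1.2500

(-2.0000, 1.2500)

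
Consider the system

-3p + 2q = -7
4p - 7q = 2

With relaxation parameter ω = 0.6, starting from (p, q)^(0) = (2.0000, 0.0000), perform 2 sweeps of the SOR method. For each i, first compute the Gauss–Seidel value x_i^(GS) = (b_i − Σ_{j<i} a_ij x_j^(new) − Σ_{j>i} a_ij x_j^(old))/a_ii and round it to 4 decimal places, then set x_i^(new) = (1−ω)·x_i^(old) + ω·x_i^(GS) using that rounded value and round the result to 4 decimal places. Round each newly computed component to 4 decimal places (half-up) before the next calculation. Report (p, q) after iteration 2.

Iteration 1:
  p: GS value = (-7 - (2)·0.0000) / (-3) = 2.3333;  p ← (1−ω)·2.0000 + ω·2.3333 = 2.2000
  q: GS value = (2 - (4)·2.2000) / (-7) = 0.9714;  q ← (1−ω)·0.0000 + ω·0.9714 = 0.5828
Iteration 2:
  p: GS value = (-7 - (2)·0.5828) / (-3) = 2.7219;  p ← (1−ω)·2.2000 + ω·2.7219 = 2.5131
  q: GS value = (2 - (4)·2.5131) / (-7) = 1.1503;  q ← (1−ω)·0.5828 + ω·1.1503 = 0.9233

(2.5131, 0.9233)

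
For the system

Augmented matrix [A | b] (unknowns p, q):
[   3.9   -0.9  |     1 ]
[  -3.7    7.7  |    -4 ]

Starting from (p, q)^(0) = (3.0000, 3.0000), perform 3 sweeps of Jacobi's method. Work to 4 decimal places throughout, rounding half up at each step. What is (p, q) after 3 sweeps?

(0.2417, -0.2940)

Iteration 1:
  p = (1 - (-0.9)·3.0000) / (3.9) = 0.9487
  q = (-4 - (-3.7)·3.0000) / (7.7) = 0.9221
Iteration 2:
  p = (1 - (-0.9)·0.9221) / (3.9) = 0.4692
  q = (-4 - (-3.7)·0.9487) / (7.7) = -0.0636
Iteration 3:
  p = (1 - (-0.9)·-0.0636) / (3.9) = 0.2417
  q = (-4 - (-3.7)·0.4692) / (7.7) = -0.2940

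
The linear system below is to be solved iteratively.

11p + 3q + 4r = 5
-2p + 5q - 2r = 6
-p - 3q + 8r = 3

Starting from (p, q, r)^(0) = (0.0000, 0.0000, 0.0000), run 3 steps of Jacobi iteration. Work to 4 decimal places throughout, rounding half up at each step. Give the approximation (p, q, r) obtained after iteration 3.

Iteration 1:
  p = (5 - (3)·0.0000 - (4)·0.0000) / (11) = 0.4545
  q = (6 - (-2)·0.0000 - (-2)·0.0000) / (5) = 1.2000
  r = (3 - (-1)·0.0000 - (-3)·0.0000) / (8) = 0.3750
Iteration 2:
  p = (5 - (3)·1.2000 - (4)·0.3750) / (11) = -0.0091
  q = (6 - (-2)·0.4545 - (-2)·0.3750) / (5) = 1.5318
  r = (3 - (-1)·0.4545 - (-3)·1.2000) / (8) = 0.8818
Iteration 3:
  p = (5 - (3)·1.5318 - (4)·0.8818) / (11) = -0.2839
  q = (6 - (-2)·-0.0091 - (-2)·0.8818) / (5) = 1.5491
  r = (3 - (-1)·-0.0091 - (-3)·1.5318) / (8) = 0.9483

(-0.2839, 1.5491, 0.9483)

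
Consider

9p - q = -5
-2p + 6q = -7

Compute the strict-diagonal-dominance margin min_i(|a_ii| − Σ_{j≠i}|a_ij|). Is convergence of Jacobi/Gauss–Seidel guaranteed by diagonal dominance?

4

row 1: |9| − (1) = 8
row 2: |6| − (2) = 4
minimum over rows = 4 → strictly diagonally dominant (convergence guaranteed)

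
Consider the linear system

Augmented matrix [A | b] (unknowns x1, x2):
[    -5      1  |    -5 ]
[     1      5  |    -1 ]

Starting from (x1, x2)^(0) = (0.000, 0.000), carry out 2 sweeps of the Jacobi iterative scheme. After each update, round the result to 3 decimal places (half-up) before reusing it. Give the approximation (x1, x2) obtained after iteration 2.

(0.960, -0.400)

Iteration 1:
  x1 = (-5 - (1)·0.000) / (-5) = 1.000
  x2 = (-1 - (1)·0.000) / (5) = -0.200
Iteration 2:
  x1 = (-5 - (1)·-0.200) / (-5) = 0.960
  x2 = (-1 - (1)·1.000) / (5) = -0.400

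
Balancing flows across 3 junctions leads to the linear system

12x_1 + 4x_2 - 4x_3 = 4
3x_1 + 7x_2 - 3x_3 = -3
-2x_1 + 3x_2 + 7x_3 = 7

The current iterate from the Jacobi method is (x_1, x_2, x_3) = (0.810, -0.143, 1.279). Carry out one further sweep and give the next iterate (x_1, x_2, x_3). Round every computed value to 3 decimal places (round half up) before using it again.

One sweep:
  x_1 = (4 - (4)·-0.143 - (-4)·1.279) / (12) = 0.807
  x_2 = (-3 - (3)·0.810 - (-3)·1.279) / (7) = -0.228
  x_3 = (7 - (-2)·0.810 - (3)·-0.143) / (7) = 1.293

(0.807, -0.228, 1.293)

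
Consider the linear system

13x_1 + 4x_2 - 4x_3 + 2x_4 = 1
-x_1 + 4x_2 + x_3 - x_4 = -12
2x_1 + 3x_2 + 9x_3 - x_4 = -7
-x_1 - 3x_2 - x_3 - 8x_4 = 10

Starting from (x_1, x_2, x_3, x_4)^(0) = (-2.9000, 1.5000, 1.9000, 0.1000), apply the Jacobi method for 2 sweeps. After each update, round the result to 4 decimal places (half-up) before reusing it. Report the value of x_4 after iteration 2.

0.3703

Iteration 1:
  x_1 = (1 - (4)·1.5000 - (-4)·1.9000 - (2)·0.1000) / (13) = 0.1846
  x_2 = (-12 - (-1)·-2.9000 - (1)·1.9000 - (-1)·0.1000) / (4) = -4.1750
  x_3 = (-7 - (2)·-2.9000 - (3)·1.5000 - (-1)·0.1000) / (9) = -0.6222
  x_4 = (10 - (-1)·-2.9000 - (-3)·1.5000 - (-1)·1.9000) / (-8) = -1.6875
Iteration 2:
  x_1 = (1 - (4)·-4.1750 - (-4)·-0.6222 - (2)·-1.6875) / (13) = 1.4297
  x_2 = (-12 - (-1)·0.1846 - (1)·-0.6222 - (-1)·-1.6875) / (4) = -3.2202
  x_3 = (-7 - (2)·0.1846 - (3)·-4.1750 - (-1)·-1.6875) / (9) = 0.3854
  x_4 = (10 - (-1)·0.1846 - (-3)·-4.1750 - (-1)·-0.6222) / (-8) = 0.3703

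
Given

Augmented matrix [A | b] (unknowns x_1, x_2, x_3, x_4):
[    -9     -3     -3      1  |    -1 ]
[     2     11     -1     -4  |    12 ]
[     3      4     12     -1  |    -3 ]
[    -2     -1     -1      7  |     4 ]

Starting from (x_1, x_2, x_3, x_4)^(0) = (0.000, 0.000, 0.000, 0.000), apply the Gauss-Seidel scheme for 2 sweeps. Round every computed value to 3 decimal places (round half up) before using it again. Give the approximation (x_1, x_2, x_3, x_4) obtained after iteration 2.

Iteration 1:
  x_1 = (-1 - (-3)·0.000 - (-3)·0.000 - (1)·0.000) / (-9) = 0.111
  x_2 = (12 - (2)·0.111 - (-1)·0.000 - (-4)·0.000) / (11) = 1.071
  x_3 = (-3 - (3)·0.111 - (4)·1.071 - (-1)·0.000) / (12) = -0.635
  x_4 = (4 - (-2)·0.111 - (-1)·1.071 - (-1)·-0.635) / (7) = 0.665
Iteration 2:
  x_1 = (-1 - (-3)·1.071 - (-3)·-0.635 - (1)·0.665) / (-9) = 0.040
  x_2 = (12 - (2)·0.040 - (-1)·-0.635 - (-4)·0.665) / (11) = 1.268
  x_3 = (-3 - (3)·0.040 - (4)·1.268 - (-1)·0.665) / (12) = -0.627
  x_4 = (4 - (-2)·0.040 - (-1)·1.268 - (-1)·-0.627) / (7) = 0.674

(0.040, 1.268, -0.627, 0.674)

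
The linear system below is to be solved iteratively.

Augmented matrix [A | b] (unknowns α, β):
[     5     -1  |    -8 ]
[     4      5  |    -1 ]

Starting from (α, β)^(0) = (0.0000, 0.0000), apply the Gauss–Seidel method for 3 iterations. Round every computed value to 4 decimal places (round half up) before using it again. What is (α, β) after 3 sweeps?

(-1.4186, 0.9349)

Iteration 1:
  α = (-8 - (-1)·0.0000) / (5) = -1.6000
  β = (-1 - (4)·-1.6000) / (5) = 1.0800
Iteration 2:
  α = (-8 - (-1)·1.0800) / (5) = -1.3840
  β = (-1 - (4)·-1.3840) / (5) = 0.9072
Iteration 3:
  α = (-8 - (-1)·0.9072) / (5) = -1.4186
  β = (-1 - (4)·-1.4186) / (5) = 0.9349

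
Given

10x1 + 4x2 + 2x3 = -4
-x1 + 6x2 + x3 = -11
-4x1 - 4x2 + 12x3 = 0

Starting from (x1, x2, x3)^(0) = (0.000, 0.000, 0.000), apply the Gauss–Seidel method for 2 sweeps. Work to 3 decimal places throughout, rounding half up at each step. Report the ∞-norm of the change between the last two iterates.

0.913

Iteration 1:
  x1 = (-4 - (4)·0.000 - (2)·0.000) / (10) = -0.400
  x2 = (-11 - (-1)·-0.400 - (1)·0.000) / (6) = -1.900
  x3 = (0 - (-4)·-0.400 - (-4)·-1.900) / (12) = -0.767
Iteration 2:
  x1 = (-4 - (4)·-1.900 - (2)·-0.767) / (10) = 0.513
  x2 = (-11 - (-1)·0.513 - (1)·-0.767) / (6) = -1.620
  x3 = (0 - (-4)·0.513 - (-4)·-1.620) / (12) = -0.369
Change: (0.913, 0.280, 0.398) → max |·| = 0.913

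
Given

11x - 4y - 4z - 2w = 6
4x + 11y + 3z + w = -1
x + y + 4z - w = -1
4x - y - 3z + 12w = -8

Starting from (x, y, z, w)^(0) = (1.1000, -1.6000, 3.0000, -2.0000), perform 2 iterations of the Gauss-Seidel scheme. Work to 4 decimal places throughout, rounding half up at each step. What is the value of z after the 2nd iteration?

-0.5443

Iteration 1:
  x = (6 - (-4)·-1.6000 - (-4)·3.0000 - (-2)·-2.0000) / (11) = 0.6909
  y = (-1 - (4)·0.6909 - (3)·3.0000 - (1)·-2.0000) / (11) = -0.9785
  z = (-1 - (1)·0.6909 - (1)·-0.9785 - (-1)·-2.0000) / (4) = -0.6781
  w = (-8 - (4)·0.6909 - (-1)·-0.9785 - (-3)·-0.6781) / (12) = -1.1480
Iteration 2:
  x = (6 - (-4)·-0.9785 - (-4)·-0.6781 - (-2)·-1.1480) / (11) = -0.2657
  y = (-1 - (4)·-0.2657 - (3)·-0.6781 - (1)·-1.1480) / (11) = 0.2950
  z = (-1 - (1)·-0.2657 - (1)·0.2950 - (-1)·-1.1480) / (4) = -0.5443
  w = (-8 - (4)·-0.2657 - (-1)·0.2950 - (-3)·-0.5443) / (12) = -0.6896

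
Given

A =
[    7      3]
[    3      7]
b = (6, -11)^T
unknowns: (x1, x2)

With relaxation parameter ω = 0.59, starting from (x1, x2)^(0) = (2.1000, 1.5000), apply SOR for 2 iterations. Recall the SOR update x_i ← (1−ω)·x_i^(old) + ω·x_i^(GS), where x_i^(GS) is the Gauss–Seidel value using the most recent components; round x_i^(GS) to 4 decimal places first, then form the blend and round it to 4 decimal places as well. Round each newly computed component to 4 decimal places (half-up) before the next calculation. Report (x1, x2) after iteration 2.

(1.0526, -1.4236)

Iteration 1:
  x1: GS value = (6 - (3)·1.5000) / (7) = 0.2143;  x1 ← (1−ω)·2.1000 + ω·0.2143 = 0.9874
  x2: GS value = (-11 - (3)·0.9874) / (7) = -1.9946;  x2 ← (1−ω)·1.5000 + ω·-1.9946 = -0.5618
Iteration 2:
  x1: GS value = (6 - (3)·-0.5618) / (7) = 1.0979;  x1 ← (1−ω)·0.9874 + ω·1.0979 = 1.0526
  x2: GS value = (-11 - (3)·1.0526) / (7) = -2.0225;  x2 ← (1−ω)·-0.5618 + ω·-2.0225 = -1.4236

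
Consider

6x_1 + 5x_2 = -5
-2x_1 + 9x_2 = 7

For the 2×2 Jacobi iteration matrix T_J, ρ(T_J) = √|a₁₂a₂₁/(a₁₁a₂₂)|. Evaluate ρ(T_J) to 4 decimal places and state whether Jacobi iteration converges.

0.4303

a₁₂a₂₁/(a₁₁a₂₂) = (5)·(-2) / ((6)·(9)) = -0.185185
ρ = √|-0.185185| = √0.185185 = 0.4303
ρ < 1, so Jacobi converges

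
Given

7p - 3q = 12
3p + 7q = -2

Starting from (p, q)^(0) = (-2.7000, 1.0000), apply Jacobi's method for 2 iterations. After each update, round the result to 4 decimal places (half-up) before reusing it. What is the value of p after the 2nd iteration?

Iteration 1:
  p = (12 - (-3)·1.0000) / (7) = 2.1429
  q = (-2 - (3)·-2.7000) / (7) = 0.8714
Iteration 2:
  p = (12 - (-3)·0.8714) / (7) = 2.0877
  q = (-2 - (3)·2.1429) / (7) = -1.2041

2.0877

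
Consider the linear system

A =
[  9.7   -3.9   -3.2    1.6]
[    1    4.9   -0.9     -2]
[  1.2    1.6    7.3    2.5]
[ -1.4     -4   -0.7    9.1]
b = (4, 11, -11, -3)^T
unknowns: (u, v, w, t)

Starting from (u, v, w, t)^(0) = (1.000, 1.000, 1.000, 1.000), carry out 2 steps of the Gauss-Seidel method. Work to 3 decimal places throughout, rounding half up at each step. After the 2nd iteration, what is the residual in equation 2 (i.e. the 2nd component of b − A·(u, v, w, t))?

-0.407

Iteration 1:
  u = (4 - (-3.9)·1.000 - (-3.2)·1.000 - (1.6)·1.000) / (9.7) = 0.979
  v = (11 - (1)·0.979 - (-0.9)·1.000 - (-2)·1.000) / (4.9) = 2.637
  w = (-11 - (1.2)·0.979 - (1.6)·2.637 - (2.5)·1.000) / (7.3) = -2.588
  t = (-3 - (-1.4)·0.979 - (-4)·2.637 - (-0.7)·-2.588) / (9.1) = 0.781
Iteration 2:
  u = (4 - (-3.9)·2.637 - (-3.2)·-2.588 - (1.6)·0.781) / (9.7) = 0.490
  v = (11 - (1)·0.490 - (-0.9)·-2.588 - (-2)·0.781) / (4.9) = 1.988
  w = (-11 - (1.2)·0.490 - (1.6)·1.988 - (2.5)·0.781) / (7.3) = -2.291
  t = (-3 - (-1.4)·0.490 - (-4)·1.988 - (-0.7)·-2.291) / (9.1) = 0.443
Residual b − A·x = (-1.040, -0.407, 0.848, 0.003)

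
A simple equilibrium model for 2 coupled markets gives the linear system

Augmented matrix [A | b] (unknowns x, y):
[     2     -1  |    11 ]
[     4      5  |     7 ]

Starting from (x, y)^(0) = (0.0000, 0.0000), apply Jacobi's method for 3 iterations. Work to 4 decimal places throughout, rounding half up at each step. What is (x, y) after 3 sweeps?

(4.0000, -3.5600)

Iteration 1:
  x = (11 - (-1)·0.0000) / (2) = 5.5000
  y = (7 - (4)·0.0000) / (5) = 1.4000
Iteration 2:
  x = (11 - (-1)·1.4000) / (2) = 6.2000
  y = (7 - (4)·5.5000) / (5) = -3.0000
Iteration 3:
  x = (11 - (-1)·-3.0000) / (2) = 4.0000
  y = (7 - (4)·6.2000) / (5) = -3.5600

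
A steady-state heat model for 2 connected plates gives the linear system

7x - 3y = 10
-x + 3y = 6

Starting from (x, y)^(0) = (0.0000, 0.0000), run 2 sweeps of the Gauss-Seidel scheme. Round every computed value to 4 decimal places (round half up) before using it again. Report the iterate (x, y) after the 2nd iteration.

Iteration 1:
  x = (10 - (-3)·0.0000) / (7) = 1.4286
  y = (6 - (-1)·1.4286) / (3) = 2.4762
Iteration 2:
  x = (10 - (-3)·2.4762) / (7) = 2.4898
  y = (6 - (-1)·2.4898) / (3) = 2.8299

(2.4898, 2.8299)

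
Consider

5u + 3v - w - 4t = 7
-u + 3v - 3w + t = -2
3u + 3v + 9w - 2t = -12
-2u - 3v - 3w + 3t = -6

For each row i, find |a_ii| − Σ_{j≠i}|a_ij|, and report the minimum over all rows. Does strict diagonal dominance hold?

-5

row 1: |5| − (3+1+4) = -3
row 2: |3| − (1+3+1) = -2
row 3: |9| − (3+3+2) = 1
row 4: |3| − (2+3+3) = -5
minimum over rows = -5 → not strictly diagonally dominant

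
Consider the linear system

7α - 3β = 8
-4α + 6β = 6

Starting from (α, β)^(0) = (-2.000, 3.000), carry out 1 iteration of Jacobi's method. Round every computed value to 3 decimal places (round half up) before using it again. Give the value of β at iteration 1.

Iteration 1:
  α = (8 - (-3)·3.000) / (7) = 2.429
  β = (6 - (-4)·-2.000) / (6) = -0.333

-0.333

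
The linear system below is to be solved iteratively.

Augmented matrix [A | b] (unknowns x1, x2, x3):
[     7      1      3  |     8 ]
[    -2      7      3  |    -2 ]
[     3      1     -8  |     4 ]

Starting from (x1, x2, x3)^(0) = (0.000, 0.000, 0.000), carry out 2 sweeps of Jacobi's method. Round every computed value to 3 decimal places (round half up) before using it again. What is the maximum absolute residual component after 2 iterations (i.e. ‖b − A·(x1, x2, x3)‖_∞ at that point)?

Iteration 1:
  x1 = (8 - (1)·0.000 - (3)·0.000) / (7) = 1.143
  x2 = (-2 - (-2)·0.000 - (3)·0.000) / (7) = -0.286
  x3 = (4 - (3)·0.000 - (1)·0.000) / (-8) = -0.500
Iteration 2:
  x1 = (8 - (1)·-0.286 - (3)·-0.500) / (7) = 1.398
  x2 = (-2 - (-2)·1.143 - (3)·-0.500) / (7) = 0.255
  x3 = (4 - (3)·1.143 - (1)·-0.286) / (-8) = -0.107
Residual b − A·x = (-1.720, -0.668, -1.305); ∞-norm = 1.720

1.720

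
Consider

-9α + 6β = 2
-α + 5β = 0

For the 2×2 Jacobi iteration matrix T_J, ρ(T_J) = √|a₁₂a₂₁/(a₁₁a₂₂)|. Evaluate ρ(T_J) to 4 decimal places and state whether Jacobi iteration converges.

0.3651

a₁₂a₂₁/(a₁₁a₂₂) = (6)·(-1) / ((-9)·(5)) = 0.133333
ρ = √|0.133333| = √0.133333 = 0.3651
ρ < 1, so Jacobi converges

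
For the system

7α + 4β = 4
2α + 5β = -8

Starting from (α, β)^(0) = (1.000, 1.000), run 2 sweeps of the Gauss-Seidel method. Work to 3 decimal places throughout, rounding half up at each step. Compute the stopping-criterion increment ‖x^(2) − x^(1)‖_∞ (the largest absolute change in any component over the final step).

1.486

Iteration 1:
  α = (4 - (4)·1.000) / (7) = 0.000
  β = (-8 - (2)·0.000) / (5) = -1.600
Iteration 2:
  α = (4 - (4)·-1.600) / (7) = 1.486
  β = (-8 - (2)·1.486) / (5) = -2.194
Change: (1.486, -0.594) → max |·| = 1.486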